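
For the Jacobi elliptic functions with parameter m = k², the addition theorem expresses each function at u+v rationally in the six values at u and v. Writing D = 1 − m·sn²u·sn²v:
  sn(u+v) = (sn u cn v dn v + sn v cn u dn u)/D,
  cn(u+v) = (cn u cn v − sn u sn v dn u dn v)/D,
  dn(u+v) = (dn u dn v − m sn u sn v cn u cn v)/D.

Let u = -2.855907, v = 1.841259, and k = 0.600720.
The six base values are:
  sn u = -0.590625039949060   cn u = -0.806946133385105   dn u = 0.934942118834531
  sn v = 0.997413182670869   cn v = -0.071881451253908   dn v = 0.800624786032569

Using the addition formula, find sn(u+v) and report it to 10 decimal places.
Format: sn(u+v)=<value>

sn(u+v)=-0.8213680141

m = k² = 0.3608645184
D = 1 − m·sn²u·sn²v = 0.8747671970720804
sn(u+v) = (sn u·cn v·dn v + sn v·cn u·dn u)/D = -0.7185057954626161/0.8747671970720804 = -0.8213680141042275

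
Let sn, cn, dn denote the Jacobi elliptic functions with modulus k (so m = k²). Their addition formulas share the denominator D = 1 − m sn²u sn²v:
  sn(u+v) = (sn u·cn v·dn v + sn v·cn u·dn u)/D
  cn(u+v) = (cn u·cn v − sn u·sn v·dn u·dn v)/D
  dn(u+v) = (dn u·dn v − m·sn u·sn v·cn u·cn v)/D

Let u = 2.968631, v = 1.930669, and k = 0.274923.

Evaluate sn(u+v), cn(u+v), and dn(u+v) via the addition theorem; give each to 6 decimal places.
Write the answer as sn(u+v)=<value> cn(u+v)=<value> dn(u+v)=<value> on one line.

sn u = 0.2326746861626979, cn u = -0.9725546207895421, dn u = 0.9979519744158499
sn v = 0.9502965238634509, cn v = -0.3113462971243464, dn v = 0.965268907332143
m = k² = 0.075582655929
D = 1 − m·sn²u·sn²v = 0.9963047935817303
sn(u+v) = (sn u·cn v·dn v + sn v·cn u·dn u)/D = -0.9922488570697267/0.9963047935817303 = -0.9959290203779684
cn(u+v) = (cn u·cn v − sn u·sn v·dn u·dn v)/D = 0.08980783572581718/0.9963047935817303 = 0.09014092505061298
dn(u+v) = (dn u·dn v − m·sn u·sn v·cn u·cn v)/D = 0.9582315736297234/0.9963047935817303 = 0.9617855698403968

sn(u+v)=-0.995929 cn(u+v)=0.090141 dn(u+v)=0.961786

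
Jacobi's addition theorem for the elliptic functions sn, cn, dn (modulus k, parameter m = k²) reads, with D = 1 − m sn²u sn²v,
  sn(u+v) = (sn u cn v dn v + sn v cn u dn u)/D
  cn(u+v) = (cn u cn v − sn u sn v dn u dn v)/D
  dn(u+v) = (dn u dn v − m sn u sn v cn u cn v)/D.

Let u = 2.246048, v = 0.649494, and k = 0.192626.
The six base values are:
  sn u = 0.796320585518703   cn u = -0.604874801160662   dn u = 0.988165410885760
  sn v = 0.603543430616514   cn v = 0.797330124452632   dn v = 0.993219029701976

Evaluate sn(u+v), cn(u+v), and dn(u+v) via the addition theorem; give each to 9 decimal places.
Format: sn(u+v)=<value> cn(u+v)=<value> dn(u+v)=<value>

sn(u+v)=0.272210234 cn(u+v)=-0.962237802 dn(u+v)=0.998624351

m = k² = 0.037104775876
D = 1 − m·sn²u·sn²v = 0.9914291725401442
sn(u+v) = (sn u·cn v·dn v + sn v·cn u·dn u)/D = 0.2698771671380049/0.9914291725401442 = 0.272210234087173
cn(u+v) = (cn u·cn v − sn u·sn v·dn u·dn v)/D = -0.953990628266966/0.9914291725401442 = -0.9622378024470908
dn(u+v) = (dn u·dn v − m·sn u·sn v·cn u·cn v)/D = 0.9900653143064759/0.9914291725401442 = 0.9986243513188401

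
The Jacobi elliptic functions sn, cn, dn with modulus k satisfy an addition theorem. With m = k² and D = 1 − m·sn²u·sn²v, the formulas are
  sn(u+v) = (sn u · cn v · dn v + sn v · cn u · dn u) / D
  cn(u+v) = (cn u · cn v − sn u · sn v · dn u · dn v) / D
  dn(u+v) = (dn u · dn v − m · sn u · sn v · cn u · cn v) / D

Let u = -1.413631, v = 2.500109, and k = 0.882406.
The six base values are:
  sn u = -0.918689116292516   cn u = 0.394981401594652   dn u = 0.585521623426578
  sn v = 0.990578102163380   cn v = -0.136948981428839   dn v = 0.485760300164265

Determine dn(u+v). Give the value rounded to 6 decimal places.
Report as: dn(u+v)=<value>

dn(u+v)=0.692909

m = k² = 0.778640348836
D = 1 − m·sn²u·sn²v = 0.3551607058094359
dn(u+v) = (dn u·dn v − m·sn u·sn v·cn u·cn v)/D = 0.246093968578893/0.3551607058094359 = 0.6929087721515468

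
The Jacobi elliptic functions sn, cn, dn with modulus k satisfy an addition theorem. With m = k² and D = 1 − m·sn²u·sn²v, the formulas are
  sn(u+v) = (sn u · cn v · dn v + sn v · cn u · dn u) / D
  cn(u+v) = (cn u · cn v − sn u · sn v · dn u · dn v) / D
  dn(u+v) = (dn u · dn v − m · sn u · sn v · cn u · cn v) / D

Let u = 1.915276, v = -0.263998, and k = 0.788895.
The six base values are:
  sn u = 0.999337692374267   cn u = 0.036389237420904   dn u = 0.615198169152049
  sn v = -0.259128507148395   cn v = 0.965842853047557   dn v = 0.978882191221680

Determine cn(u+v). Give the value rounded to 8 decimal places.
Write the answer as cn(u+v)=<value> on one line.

m = k² = 0.622355321025
D = 1 − m·sn²u·sn²v = 0.9582656811751737
cn(u+v) = (cn u·cn v − sn u·sn v·dn u·dn v)/D = 0.1910918121225187/0.9582656811751737 = 0.1994142291396394

cn(u+v)=0.19941423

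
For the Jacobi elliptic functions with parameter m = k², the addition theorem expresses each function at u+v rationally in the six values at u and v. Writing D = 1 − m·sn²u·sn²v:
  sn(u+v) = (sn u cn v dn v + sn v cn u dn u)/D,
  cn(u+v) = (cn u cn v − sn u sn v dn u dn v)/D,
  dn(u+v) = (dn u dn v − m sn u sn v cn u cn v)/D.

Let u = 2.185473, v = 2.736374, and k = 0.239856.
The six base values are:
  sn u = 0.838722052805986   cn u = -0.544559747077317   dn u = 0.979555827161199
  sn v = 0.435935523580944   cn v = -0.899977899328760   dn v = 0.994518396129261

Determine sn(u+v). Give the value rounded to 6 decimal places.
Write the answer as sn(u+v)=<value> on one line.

sn(u+v)=-0.990854

m = k² = 0.057530900736
D = 1 − m·sn²u·sn²v = 0.9923090175789321
sn(u+v) = (sn u·cn v·dn v + sn v·cn u·dn u)/D = -0.9832332611663842/0.9923090175789321 = -0.9908539011016031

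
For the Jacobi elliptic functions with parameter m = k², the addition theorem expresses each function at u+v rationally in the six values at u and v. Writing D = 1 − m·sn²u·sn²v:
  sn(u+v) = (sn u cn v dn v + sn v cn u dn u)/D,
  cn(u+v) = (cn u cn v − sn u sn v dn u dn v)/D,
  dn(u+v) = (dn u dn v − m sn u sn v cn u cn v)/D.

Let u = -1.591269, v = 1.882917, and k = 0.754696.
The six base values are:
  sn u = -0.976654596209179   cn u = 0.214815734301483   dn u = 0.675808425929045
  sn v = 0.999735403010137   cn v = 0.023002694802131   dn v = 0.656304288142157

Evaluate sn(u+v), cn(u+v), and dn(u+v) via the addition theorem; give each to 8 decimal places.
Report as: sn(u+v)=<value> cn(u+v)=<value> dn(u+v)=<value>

m = k² = 0.569566052416
D = 1 − m·sn²u·sn²v = 0.4570044925983775
sn(u+v) = (sn u·cn v·dn v + sn v·cn u·dn u)/D = 0.130391543474351/0.4570044925983775 = 0.2853178592030627
cn(u+v) = (cn u·cn v − sn u·sn v·dn u·dn v)/D = 0.4380081639027712/0.4570044925983775 = 0.9584329497778033
dn(u+v) = (dn u·dn v − m·sn u·sn v·cn u·cn v)/D = 0.4462839567861937/0.4570044925983775 = 0.9765417277383196

sn(u+v)=0.28531786 cn(u+v)=0.95843295 dn(u+v)=0.97654173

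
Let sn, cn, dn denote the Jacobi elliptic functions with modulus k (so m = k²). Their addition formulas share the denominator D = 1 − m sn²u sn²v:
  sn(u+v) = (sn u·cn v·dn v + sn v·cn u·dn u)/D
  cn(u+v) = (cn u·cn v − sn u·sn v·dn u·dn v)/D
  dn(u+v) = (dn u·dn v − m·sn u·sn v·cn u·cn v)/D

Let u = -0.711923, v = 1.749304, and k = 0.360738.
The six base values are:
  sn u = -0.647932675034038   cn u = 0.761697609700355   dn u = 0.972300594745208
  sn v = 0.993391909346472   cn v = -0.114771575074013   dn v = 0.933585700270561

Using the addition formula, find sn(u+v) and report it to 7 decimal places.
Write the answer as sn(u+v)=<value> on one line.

sn(u+v)=0.8510101

m = k² = 0.130131904644
D = 1 − m·sn²u·sn²v = 0.9460880814689631
sn(u+v) = (sn u·cn v·dn v + sn v·cn u·dn u)/D = 0.8051304971646475/0.9460880814689631 = 0.8510100834528483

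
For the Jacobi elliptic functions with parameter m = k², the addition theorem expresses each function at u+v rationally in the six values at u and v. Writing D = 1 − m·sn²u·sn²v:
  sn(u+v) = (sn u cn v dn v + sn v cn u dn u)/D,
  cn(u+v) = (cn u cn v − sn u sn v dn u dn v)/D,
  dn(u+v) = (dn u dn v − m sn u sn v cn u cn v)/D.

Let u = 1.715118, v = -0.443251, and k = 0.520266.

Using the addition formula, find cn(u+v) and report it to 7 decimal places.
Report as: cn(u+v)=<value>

cn(u+v)=0.3579444

sn u = 0.9998819612133863, cn u = -0.01536436266404456, dn u = 0.8540416770706356
sn v = -0.4254709569574351, cn v = 0.9049720795614218, dn v = 0.9751925981904064
m = k² = 0.270676710756
D = 1 − m·sn²u·sn²v = 0.9510121705412391
cn(u+v) = (cn u·cn v − sn u·sn v·dn u·dn v)/D = 0.3404095188310165/0.9510121705412391 = 0.3579444400141409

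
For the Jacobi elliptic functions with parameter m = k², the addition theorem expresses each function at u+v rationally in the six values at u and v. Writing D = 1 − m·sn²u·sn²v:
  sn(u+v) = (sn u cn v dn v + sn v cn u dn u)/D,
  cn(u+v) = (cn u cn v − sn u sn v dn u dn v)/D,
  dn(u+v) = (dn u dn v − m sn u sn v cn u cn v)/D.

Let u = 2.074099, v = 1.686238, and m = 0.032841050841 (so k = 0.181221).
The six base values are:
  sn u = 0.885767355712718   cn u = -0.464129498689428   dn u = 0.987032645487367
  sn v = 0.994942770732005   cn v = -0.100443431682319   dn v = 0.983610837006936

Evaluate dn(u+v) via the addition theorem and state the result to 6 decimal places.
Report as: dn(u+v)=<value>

dn(u+v)=0.994883

m = k² = 0.032841050841
D = 1 − m·sn²u·sn²v = 0.9744933990332533
dn(u+v) = (dn u·dn v − m·sn u·sn v·cn u·cn v)/D = 0.9695067469385473/0.9744933990332533 = 0.9948828261949717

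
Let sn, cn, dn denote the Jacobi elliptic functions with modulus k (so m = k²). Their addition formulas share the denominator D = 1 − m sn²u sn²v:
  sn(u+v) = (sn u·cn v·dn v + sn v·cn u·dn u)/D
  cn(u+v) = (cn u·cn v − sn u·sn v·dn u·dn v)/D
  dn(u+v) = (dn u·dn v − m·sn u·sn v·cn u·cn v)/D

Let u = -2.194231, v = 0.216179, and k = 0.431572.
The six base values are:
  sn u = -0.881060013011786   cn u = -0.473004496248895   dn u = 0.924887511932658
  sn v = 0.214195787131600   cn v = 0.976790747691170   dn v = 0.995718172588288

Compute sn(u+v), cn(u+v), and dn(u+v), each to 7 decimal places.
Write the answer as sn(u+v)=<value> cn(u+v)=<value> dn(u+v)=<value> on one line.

m = k² = 0.186254391184
D = 1 − m·sn²u·sn²v = 0.9933665516420551
sn(u+v) = (sn u·cn v·dn v + sn v·cn u·dn u)/D = -0.9506317857674976/0.9933665516420551 = -0.9569798622634152
cn(u+v) = (cn u·cn v − sn u·sn v·dn u·dn v)/D = -0.2882296199382122/0.9933665516420551 = -0.2901543437936005
dn(u+v) = (dn u·dn v − m·sn u·sn v·cn u·cn v)/D = 0.9046871642031855/0.9933665516420551 = 0.9107284342398274

sn(u+v)=-0.9569799 cn(u+v)=-0.2901543 dn(u+v)=0.9107284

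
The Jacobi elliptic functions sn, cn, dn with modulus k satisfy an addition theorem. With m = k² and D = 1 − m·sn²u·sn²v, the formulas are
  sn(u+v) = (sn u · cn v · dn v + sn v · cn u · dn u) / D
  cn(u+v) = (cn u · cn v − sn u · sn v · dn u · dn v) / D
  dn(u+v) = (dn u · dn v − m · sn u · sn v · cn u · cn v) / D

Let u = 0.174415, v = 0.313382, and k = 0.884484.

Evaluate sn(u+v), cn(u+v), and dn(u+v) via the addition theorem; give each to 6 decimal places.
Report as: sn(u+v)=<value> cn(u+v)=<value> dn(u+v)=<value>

sn u = 0.1728556161635081, cn u = 0.9849471741980551, dn u = 0.9882435181973794
sn v = 0.3045453932773384, cn v = 0.9524978233222117, dn v = 0.9630380119839254
m = k² = 0.782311946256
D = 1 − m·sn²u·sn²v = 0.9978320412215154
sn(u+v) = (sn u·cn v·dn v + sn v·cn u·dn u)/D = 0.4549936435028182/0.9978320412215154 = 0.4559821941033572
cn(u+v) = (cn u·cn v − sn u·sn v·dn u·dn v)/D = 0.8880594388104472/0.9978320412215154 = 0.8899888980547388
dn(u+v) = (dn u·dn v − m·sn u·sn v·cn u·cn v)/D = 0.9130800496111985/0.9978320412215154 = 0.9150638703618234

sn(u+v)=0.455982 cn(u+v)=0.889989 dn(u+v)=0.915064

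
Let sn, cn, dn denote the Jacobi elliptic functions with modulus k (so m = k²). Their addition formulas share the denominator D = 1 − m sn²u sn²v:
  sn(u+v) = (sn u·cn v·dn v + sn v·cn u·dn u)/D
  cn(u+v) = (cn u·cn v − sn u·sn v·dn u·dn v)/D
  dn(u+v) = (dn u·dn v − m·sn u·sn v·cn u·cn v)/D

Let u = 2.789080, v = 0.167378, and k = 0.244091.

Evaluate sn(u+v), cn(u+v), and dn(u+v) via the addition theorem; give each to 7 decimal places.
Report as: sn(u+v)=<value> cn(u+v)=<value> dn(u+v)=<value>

sn(u+v)=0.2313257 cn(u+v)=-0.9728764 dn(u+v)=0.9984046

sn u = 0.389716522319202, cn u = -0.9209348686152713, dn u = 0.9954652117859367
sn v = 0.1665519143622639, cn v = 0.9860326869948405, dn v = 0.999173291600995
m = k² = 0.059580416281
D = 1 − m·sn²u·sn²v = 0.999748984564618
sn(u+v) = (sn u·cn v·dn v + sn v·cn u·dn u)/D = 0.23126764392237/0.999748984564618 = 0.2313257102462425
cn(u+v) = (cn u·cn v − sn u·sn v·dn u·dn v)/D = -0.9726321550373403/0.999748984564618 = -0.9728763620209258
dn(u+v) = (dn u·dn v − m·sn u·sn v·cn u·cn v)/D = 0.9981539911604318/0.999748984564618 = 0.9984046061273262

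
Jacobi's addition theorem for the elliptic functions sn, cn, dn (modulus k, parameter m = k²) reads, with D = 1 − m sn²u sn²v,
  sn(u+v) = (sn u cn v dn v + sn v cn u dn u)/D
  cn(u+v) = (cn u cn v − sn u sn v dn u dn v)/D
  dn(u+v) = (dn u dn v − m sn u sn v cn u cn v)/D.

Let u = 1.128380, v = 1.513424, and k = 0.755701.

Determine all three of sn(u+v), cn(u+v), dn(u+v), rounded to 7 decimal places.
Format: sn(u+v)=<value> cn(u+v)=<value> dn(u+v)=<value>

sn u = 0.8536882835383189, cn u = 0.5207843263284705, dn u = 0.7640702171640398
sn v = 0.9637506719053145, cn v = 0.2668045022147392, dn v = 0.6852506176722971
m = k² = 0.571084001401
D = 1 − m·sn²u·sn²v = 0.6134301102463627
sn(u+v) = (sn u·cn v·dn v + sn v·cn u·dn u)/D = 0.539569691934997/0.6134301102463627 = 0.8795944035389748
cn(u+v) = (cn u·cn v − sn u·sn v·dn u·dn v)/D = -0.2918236585714688/0.6134301102463627 = -0.4757243795128805
dn(u+v) = (dn u·dn v − m·sn u·sn v·cn u·cn v)/D = 0.458294338847068/0.6134301102463627 = 0.7471011468005869

sn(u+v)=0.8795944 cn(u+v)=-0.4757244 dn(u+v)=0.7471011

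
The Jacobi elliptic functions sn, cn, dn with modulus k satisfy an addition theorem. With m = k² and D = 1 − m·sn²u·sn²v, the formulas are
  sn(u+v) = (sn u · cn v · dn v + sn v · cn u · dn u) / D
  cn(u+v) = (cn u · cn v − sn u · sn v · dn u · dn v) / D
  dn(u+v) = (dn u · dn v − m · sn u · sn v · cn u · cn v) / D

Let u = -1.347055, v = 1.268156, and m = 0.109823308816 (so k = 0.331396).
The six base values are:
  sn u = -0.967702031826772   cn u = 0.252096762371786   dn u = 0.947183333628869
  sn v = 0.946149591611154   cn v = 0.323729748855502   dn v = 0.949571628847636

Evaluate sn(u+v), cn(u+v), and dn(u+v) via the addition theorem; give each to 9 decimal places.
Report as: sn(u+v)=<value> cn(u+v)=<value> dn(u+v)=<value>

sn(u+v)=-0.078808217 cn(u+v)=0.996889796 dn(u+v)=0.999658900

m = k² = 0.109823308816
D = 1 − m·sn²u·sn²v = 0.9079343884016331
sn(u+v) = (sn u·cn v·dn v + sn v·cn u·dn u)/D = -0.07155268988073817/0.9079343884016331 = -0.07880821653501044
cn(u+v) = (cn u·cn v − sn u·sn v·dn u·dn v)/D = 0.9051105270700802/0.9079343884016331 = 0.9968897958182594
dn(u+v) = (dn u·dn v − m·sn u·sn v·cn u·cn v)/D = 0.9076246920651408/0.9079343884016331 = 0.9996589000918475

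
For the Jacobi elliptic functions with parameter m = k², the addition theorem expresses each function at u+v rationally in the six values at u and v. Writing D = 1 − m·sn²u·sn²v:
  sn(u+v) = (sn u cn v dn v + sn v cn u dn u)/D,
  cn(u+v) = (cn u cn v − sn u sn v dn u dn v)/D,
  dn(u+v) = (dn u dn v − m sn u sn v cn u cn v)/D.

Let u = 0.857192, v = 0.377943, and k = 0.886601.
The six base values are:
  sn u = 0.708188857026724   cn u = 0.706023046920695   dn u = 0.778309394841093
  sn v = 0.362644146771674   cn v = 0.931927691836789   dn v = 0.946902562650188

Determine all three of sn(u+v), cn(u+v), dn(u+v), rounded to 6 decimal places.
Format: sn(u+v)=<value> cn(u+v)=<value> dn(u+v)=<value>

sn(u+v)=0.869281 cn(u+v)=0.494318 dn(u+v)=0.637192

m = k² = 0.786061333201
D = 1 − m·sn²u·sn²v = 0.9481539163648007
sn(u+v) = (sn u·cn v·dn v + sn v·cn u·dn u)/D = 0.8242120609146538/0.9481539163648007 = 0.8692808695814526
cn(u+v) = (cn u·cn v − sn u·sn v·dn u·dn v)/D = 0.4686900124397024/0.9481539163648007 = 0.4943184902264062
dn(u+v) = (dn u·dn v − m·sn u·sn v·cn u·cn v)/D = 0.6041558773383069/0.9481539163648007 = 0.6371917754183055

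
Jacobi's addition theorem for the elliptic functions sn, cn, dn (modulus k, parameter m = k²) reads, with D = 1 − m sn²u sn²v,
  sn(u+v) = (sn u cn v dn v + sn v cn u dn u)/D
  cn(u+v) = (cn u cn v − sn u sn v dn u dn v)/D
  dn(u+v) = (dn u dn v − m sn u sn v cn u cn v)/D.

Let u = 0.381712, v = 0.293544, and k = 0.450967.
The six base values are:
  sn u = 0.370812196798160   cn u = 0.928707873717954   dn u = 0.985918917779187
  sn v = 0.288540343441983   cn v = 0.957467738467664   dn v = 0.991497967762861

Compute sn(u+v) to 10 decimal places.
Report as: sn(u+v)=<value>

m = k² = 0.203371235089
D = 1 − m·sn²u·sn²v = 0.9976718517256771
sn(u+v) = (sn u·cn v·dn v + sn v·cn u·dn u)/D = 0.6162185334747963/0.9976718517256771 = 0.6176565294579781

sn(u+v)=0.6176565295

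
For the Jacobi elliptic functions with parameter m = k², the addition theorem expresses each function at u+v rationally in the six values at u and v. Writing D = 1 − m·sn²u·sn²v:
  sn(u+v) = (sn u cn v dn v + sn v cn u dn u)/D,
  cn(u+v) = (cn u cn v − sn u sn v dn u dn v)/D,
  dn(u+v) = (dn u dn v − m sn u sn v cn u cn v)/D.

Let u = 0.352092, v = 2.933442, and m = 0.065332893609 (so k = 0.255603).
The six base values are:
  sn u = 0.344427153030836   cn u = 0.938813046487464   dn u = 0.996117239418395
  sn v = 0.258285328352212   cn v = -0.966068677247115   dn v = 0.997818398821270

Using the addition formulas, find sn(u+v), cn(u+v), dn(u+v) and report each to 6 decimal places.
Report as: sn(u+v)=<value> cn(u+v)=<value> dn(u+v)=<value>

m = k² = 0.065332893609
D = 1 − m·sn²u·sn²v = 0.9994829576321945
sn(u+v) = (sn u·cn v·dn v + sn v·cn u·dn u)/D = -0.09047423970497129/0.9994829576321945 = -0.09052104291933853
cn(u+v) = (cn u·cn v − sn u·sn v·dn u·dn v)/D = -0.9953796233332318/0.9994829576321945 = -0.9958945430058322
dn(u+v) = (dn u·dn v − m·sn u·sn v·cn u·cn v)/D = 0.9992153894151094/0.9994829576321945 = 0.9997322933672436

sn(u+v)=-0.090521 cn(u+v)=-0.995895 dn(u+v)=0.999732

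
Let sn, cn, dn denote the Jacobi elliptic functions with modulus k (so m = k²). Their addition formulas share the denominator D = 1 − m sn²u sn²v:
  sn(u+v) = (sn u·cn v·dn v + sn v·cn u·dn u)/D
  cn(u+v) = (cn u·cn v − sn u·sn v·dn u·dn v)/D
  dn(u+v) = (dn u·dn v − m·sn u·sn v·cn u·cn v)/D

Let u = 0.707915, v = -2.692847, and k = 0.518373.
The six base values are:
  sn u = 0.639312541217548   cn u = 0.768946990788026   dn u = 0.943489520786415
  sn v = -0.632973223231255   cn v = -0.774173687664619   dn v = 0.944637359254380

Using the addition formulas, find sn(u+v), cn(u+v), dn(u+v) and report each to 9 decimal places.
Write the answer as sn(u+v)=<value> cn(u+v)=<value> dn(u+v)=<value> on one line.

m = k² = 0.268710567129
D = 1 − m·sn²u·sn²v = 0.955997042176605
sn(u+v) = (sn u·cn v·dn v + sn v·cn u·dn u)/D = -0.9267557339158938/0.955997042176605 = -0.9694127628322627
cn(u+v) = (cn u·cn v − sn u·sn v·dn u·dn v)/D = -0.2346362169496227/0.955997042176605 = -0.2454361327472366
dn(u+v) = (dn u·dn v − m·sn u·sn v·cn u·cn v)/D = 0.8265235849320649/0.955997042176605 = 0.8645670943188735

sn(u+v)=-0.969412763 cn(u+v)=-0.245436133 dn(u+v)=0.864567094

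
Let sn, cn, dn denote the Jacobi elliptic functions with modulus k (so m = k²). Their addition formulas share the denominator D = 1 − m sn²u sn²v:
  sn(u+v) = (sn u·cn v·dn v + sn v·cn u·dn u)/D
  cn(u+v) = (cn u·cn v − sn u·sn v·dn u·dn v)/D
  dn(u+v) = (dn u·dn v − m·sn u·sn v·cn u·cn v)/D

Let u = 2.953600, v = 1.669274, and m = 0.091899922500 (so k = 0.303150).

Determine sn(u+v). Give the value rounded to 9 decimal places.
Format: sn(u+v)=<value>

sn u = 0.2608279386511212, cn u = -0.9653853046421449, dn u = 0.9968690670014422
sn v = 0.9983441009430108, cn v = -0.05752439580118496, dn v = 0.9531023971747567
m = k² = 0.0918999225
D = 1 − m·sn²u·sn²v = 0.9937686251724564
sn(u+v) = (sn u·cn v·dn v + sn v·cn u·dn u)/D = -0.9750694917415876/0.9937686251724564 = -0.9811836146189222

sn(u+v)=-0.981183615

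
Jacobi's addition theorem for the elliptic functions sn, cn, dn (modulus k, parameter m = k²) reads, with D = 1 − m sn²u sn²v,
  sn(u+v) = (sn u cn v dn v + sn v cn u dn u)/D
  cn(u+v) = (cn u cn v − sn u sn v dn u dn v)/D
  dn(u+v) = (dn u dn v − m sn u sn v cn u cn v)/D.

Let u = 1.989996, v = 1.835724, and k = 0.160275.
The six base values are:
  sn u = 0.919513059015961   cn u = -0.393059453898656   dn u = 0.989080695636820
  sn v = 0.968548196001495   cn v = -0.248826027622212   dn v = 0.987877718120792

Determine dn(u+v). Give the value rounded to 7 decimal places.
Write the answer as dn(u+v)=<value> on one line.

dn(u+v)=0.9951287

m = k² = 0.025688075625
D = 1 − m·sn²u·sn²v = 0.9796253645355803
dn(u+v) = (dn u·dn v − m·sn u·sn v·cn u·cn v)/D = 0.974853271792106/0.9796253645355803 = 0.9951286553857896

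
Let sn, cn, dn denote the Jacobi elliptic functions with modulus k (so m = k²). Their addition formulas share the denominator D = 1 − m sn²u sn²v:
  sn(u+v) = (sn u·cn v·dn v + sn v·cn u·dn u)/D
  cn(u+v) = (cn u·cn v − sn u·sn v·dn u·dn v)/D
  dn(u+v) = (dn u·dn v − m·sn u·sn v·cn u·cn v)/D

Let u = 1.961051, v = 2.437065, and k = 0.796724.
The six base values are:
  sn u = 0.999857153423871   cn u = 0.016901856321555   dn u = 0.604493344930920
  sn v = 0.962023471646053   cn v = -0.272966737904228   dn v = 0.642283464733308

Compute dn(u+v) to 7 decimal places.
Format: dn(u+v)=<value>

m = k² = 0.634769132176
D = 1 − m·sn²u·sn²v = 0.4126958737958972
dn(u+v) = (dn u·dn v − m·sn u·sn v·cn u·cn v)/D = 0.3910730586769722/0.4126958737958972 = 0.9476059333473762

dn(u+v)=0.9476059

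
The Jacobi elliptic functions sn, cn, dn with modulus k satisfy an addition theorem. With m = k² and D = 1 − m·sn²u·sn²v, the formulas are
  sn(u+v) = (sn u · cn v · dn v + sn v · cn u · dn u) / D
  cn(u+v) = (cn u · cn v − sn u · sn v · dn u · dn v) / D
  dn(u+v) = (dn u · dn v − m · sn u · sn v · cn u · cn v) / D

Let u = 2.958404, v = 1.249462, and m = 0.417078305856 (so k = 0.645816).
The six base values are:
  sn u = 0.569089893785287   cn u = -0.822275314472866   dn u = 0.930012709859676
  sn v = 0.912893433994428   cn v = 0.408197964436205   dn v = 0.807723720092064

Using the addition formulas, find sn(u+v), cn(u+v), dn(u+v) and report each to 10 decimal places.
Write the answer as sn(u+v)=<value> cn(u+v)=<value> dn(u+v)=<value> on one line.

m = k² = 0.417078305856
D = 1 − m·sn²u·sn²v = 0.8874308169992151
sn(u+v) = (sn u·cn v·dn v + sn v·cn u·dn u)/D = -0.5104784952070223/0.8874308169992151 = -0.5752318777177126
cn(u+v) = (cn u·cn v − sn u·sn v·dn u·dn v)/D = -0.7259098848280471/0.8874308169992151 = -0.8179903953331937
dn(u+v) = (dn u·dn v − m·sn u·sn v·cn u·cn v)/D = 0.8239221630371181/0.8874308169992151 = 0.9284353746280222

sn(u+v)=-0.5752318777 cn(u+v)=-0.8179903953 dn(u+v)=0.9284353746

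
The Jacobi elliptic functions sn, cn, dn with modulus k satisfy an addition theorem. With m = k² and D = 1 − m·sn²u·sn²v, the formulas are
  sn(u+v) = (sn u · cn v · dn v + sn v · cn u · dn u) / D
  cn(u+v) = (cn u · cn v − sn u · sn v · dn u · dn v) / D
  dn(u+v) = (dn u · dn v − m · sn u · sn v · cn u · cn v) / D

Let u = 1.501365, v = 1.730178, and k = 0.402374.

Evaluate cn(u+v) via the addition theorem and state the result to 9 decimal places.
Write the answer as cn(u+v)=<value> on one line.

cn(u+v)=-0.998736499

sn u = 0.9918424719805623, cn u = 0.1274696464868698, dn u = 0.9169110516262386
sn v = 0.9966611668236769, cn v = -0.08164875103556036, dn v = 0.9160646842417846
m = k² = 0.161904835876
D = 1 − m·sn²u·sn²v = 0.8417876804918634
cn(u+v) = (cn u·cn v − sn u·sn v·dn u·dn v)/D = -0.8407240811488444/0.8417876804918634 = -0.9987364992768751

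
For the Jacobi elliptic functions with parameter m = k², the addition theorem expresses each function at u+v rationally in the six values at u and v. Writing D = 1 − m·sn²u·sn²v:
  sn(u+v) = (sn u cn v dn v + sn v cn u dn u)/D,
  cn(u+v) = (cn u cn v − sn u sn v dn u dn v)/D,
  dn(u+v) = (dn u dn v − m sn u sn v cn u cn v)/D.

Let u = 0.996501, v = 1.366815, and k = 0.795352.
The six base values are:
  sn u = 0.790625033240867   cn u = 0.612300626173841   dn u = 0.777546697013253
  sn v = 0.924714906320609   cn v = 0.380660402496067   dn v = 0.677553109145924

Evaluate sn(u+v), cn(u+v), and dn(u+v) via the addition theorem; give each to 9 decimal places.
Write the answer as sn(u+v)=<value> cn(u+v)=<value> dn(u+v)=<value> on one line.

m = k² = 0.632584803904
D = 1 − m·sn²u·sn²v = 0.6618763144351236
sn(u+v) = (sn u·cn v·dn v + sn v·cn u·dn u)/D = 0.6441658159346249/0.6618763144351236 = 0.973241981750603
cn(u+v) = (cn u·cn v − sn u·sn v·dn u·dn v)/D = -0.1520876628510725/0.6618763144351236 = -0.2297826036891368
dn(u+v) = (dn u·dn v − m·sn u·sn v·cn u·cn v)/D = 0.4190339428548388/0.6618763144351236 = 0.6331000728020645

sn(u+v)=0.973241982 cn(u+v)=-0.229782604 dn(u+v)=0.633100073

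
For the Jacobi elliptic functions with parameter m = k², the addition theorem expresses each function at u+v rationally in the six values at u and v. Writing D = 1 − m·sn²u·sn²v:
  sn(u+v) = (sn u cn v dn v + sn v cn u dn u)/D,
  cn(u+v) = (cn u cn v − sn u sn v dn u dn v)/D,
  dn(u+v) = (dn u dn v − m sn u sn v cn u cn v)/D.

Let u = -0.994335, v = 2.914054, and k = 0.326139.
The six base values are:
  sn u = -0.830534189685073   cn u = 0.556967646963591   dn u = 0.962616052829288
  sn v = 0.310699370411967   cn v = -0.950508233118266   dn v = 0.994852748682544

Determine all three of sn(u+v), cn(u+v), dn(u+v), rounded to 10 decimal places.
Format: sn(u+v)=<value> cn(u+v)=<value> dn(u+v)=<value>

sn(u+v)=0.9587369001 cn(u+v)=-0.2842948407 dn(u+v)=0.9498580333

m = k² = 0.106366647321
D = 1 − m·sn²u·sn²v = 0.9929172608498929
sn(u+v) = (sn u·cn v·dn v + sn v·cn u·dn u)/D = 0.9519464166977601/0.9929172608498929 = 0.9587369000745705
cn(u+v) = (cn u·cn v − sn u·sn v·dn u·dn v)/D = -0.2822812544784879/0.9929172608498929 = -0.2842948406767224
dn(u+v) = (dn u·dn v − m·sn u·sn v·cn u·cn v)/D = 0.9431304366085069/0.9929172608498929 = 0.949858033287919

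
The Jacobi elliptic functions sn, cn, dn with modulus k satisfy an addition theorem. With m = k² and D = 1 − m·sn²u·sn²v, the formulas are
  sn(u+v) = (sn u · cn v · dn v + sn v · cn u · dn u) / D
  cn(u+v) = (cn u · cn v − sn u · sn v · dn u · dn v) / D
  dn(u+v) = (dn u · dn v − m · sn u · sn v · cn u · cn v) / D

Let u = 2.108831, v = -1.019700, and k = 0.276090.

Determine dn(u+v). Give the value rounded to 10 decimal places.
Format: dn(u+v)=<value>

sn u = 0.8830071060930307, cn u = -0.469359617552694, dn u = 0.9698281873009912
sn v = -0.8461820750016309, cn v = 0.532893888073352, dn v = 0.9723273985506594
m = k² = 0.0762256881
D = 1 − m·sn²u·sn²v = 0.957444333841439
dn(u+v) = (dn u·dn v − m·sn u·sn v·cn u·cn v)/D = 0.9287450795129082/0.957444333841439 = 0.9700251457822261

dn(u+v)=0.9700251458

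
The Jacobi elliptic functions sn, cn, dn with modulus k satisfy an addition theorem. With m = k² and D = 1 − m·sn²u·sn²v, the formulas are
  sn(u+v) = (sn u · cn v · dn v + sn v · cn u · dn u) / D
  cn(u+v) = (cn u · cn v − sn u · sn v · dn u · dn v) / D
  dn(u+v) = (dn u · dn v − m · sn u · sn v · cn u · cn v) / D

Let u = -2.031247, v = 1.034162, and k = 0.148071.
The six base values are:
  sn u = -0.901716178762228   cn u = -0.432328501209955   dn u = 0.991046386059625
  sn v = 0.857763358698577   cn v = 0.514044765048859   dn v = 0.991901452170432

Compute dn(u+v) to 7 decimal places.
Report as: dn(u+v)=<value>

dn(u+v)=0.9922666

m = k² = 0.021925021041
D = 1 − m·sn²u·sn²v = 0.9868835978545548
dn(u+v) = (dn u·dn v − m·sn u·sn v·cn u·cn v)/D = 0.9792516441939786/0.9868835978545548 = 0.9922666121139638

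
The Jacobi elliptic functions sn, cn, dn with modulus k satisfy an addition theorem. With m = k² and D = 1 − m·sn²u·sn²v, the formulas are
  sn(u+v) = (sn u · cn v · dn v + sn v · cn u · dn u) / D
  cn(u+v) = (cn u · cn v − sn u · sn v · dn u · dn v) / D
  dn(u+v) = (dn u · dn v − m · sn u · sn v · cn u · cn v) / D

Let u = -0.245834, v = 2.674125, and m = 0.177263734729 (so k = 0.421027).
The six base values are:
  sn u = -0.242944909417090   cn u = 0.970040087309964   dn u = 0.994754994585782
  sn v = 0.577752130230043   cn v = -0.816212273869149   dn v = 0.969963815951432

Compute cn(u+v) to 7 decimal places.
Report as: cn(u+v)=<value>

m = k² = 0.177263734729
D = 1 − m·sn²u·sn²v = 0.9965076431560765
cn(u+v) = (cn u·cn v − sn u·sn v·dn u·dn v)/D = -0.6563267100119252/0.9965076431560765 = -0.6586268700692032

cn(u+v)=-0.6586269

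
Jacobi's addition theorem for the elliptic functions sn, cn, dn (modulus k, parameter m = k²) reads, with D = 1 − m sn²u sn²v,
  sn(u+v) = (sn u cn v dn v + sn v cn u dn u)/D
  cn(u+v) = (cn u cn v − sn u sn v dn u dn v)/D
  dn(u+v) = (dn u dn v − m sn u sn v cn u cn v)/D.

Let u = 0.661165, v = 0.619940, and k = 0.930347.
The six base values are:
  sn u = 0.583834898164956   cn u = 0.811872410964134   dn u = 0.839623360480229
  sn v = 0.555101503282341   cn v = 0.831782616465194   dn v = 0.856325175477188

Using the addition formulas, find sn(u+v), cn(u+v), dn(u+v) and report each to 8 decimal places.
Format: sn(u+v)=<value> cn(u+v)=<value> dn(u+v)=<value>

sn(u+v)=0.87367235 cn(u+v)=0.48651477 dn(u+v)=0.58251710

m = k² = 0.865545540409
D = 1 − m·sn²u·sn²v = 0.9090893355597241
sn(u+v) = (sn u·cn v·dn v + sn v·cn u·dn u)/D = 0.7942462162804199/0.9090893355597241 = 0.873672350134219
cn(u+v) = (cn u·cn v − sn u·sn v·dn u·dn v)/D = 0.4422853919729401/0.9090893355597241 = 0.4865147732710185
dn(u+v) = (dn u·dn v − m·sn u·sn v·cn u·cn v)/D = 0.5295600800049864/0.9090893355597241 = 0.5825170962751835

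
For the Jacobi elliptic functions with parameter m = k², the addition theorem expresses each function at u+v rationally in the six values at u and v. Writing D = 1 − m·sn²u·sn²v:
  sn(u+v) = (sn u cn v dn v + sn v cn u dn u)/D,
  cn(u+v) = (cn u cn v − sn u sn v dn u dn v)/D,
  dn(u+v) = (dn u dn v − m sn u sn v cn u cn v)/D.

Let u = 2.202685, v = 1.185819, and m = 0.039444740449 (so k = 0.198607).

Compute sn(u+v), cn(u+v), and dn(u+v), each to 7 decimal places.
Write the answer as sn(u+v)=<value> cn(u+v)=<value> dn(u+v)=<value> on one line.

sn(u+v)=-0.2135035 cn(u+v)=-0.9769423 dn(u+v)=0.9991006

sn u = 0.8224029535114745, cn u = -0.5689054245264352, dn u = 0.9865706681234874
sn v = 0.9236730224422095, cn v = 0.3831816117880313, dn v = 0.9830294287172595
m = k² = 0.039444740449
D = 1 − m·sn²u·sn²v = 0.9772388110385486
sn(u+v) = (sn u·cn v·dn v + sn v·cn u·dn u)/D = -0.2086439544091912/0.9772388110385486 = -0.2135035490326642
cn(u+v) = (cn u·cn v − sn u·sn v·dn u·dn v)/D = -0.9547059202123612/0.9772388110385486 = -0.9769422882394112
dn(u+v) = (dn u·dn v − m·sn u·sn v·cn u·cn v)/D = 0.9763598586262995/0.9772388110385486 = 0.9991005756194692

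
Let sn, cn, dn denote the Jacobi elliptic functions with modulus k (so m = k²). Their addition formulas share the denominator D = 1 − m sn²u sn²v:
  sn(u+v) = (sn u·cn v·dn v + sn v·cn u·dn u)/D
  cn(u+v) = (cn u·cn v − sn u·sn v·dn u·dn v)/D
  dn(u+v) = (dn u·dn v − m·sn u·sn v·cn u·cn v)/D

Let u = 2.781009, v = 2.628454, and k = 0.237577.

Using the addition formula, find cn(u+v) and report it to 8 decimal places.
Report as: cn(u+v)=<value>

sn u = 0.394724795207993, cn u = -0.9187993992422981, dn u = 0.9955931771391944
sn v = 0.5289746471863014, cn v = -0.8486376273970698, dn v = 0.9920718198272748
m = k² = 0.056442830929
D = 1 − m·sn²u·sn²v = 0.9975392509886847
cn(u+v) = (cn u·cn v − sn u·sn v·dn u·dn v)/D = 0.5734965792412414/0.9975392509886847 = 0.5749112916337231

cn(u+v)=0.57491129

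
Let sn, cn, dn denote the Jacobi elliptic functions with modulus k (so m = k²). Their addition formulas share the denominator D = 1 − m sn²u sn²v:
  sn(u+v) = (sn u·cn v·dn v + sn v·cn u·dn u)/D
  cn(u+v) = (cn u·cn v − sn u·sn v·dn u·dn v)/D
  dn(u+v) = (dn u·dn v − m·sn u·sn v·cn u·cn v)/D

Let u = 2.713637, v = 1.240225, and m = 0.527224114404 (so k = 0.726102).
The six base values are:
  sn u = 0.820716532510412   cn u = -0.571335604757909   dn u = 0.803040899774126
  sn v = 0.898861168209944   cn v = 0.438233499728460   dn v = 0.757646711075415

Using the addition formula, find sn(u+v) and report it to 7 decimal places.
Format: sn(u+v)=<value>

m = k² = 0.527224114404
D = 1 − m·sn²u·sn²v = 0.7130760060528828
sn(u+v) = (sn u·cn v·dn v + sn v·cn u·dn u)/D = -0.139903402867468/0.7130760060528828 = -0.1961970416616326

sn(u+v)=-0.1961970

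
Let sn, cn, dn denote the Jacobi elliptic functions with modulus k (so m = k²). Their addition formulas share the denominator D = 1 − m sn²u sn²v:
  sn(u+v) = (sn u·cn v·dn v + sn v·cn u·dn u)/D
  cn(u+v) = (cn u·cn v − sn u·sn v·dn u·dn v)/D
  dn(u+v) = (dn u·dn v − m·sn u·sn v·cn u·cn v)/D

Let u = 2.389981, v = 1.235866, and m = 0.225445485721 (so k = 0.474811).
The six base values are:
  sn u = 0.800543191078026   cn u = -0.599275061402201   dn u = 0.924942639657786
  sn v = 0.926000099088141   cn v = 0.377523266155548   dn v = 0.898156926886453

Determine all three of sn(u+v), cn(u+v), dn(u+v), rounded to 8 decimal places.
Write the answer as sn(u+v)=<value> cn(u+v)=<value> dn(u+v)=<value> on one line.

sn(u+v)=-0.27603011 cn(u+v)=-0.96114899 dn(u+v)=0.99137416

m = k² = 0.225445485721
D = 1 − m·sn²u·sn²v = 0.8761108863412859
sn(u+v) = (sn u·cn v·dn v + sn v·cn u·dn u)/D = -0.2418329860319112/0.8761108863412859 = -0.2760301119437363
cn(u+v) = (cn u·cn v − sn u·sn v·dn u·dn v)/D = -0.8420730918587786/0.8761108863412859 = -0.9611489880868254
dn(u+v) = (dn u·dn v − m·sn u·sn v·cn u·cn v)/D = 0.8685536905012288/0.8761108863412859 = 0.9913741559911251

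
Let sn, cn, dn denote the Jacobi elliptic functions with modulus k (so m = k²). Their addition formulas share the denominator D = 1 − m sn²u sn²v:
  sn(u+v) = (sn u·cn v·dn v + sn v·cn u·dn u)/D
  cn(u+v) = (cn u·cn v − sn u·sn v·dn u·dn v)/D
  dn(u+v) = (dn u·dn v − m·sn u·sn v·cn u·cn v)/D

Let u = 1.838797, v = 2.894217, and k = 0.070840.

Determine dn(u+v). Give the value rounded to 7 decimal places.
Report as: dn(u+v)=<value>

sn u = 0.9649951196572642, cn u = -0.2622678383593046, dn u = 0.9976607016592612
sn v = 0.2486779376764393, cn v = -0.968586229157215, dn v = 0.9998448201521782
m = k² = 0.0050183056
D = 1 − m·sn²u·sn²v = 0.9997110106401163
dn(u+v) = (dn u·dn v − m·sn u·sn v·cn u·cn v)/D = 0.9971999683909261/0.9997110106401163 = 0.9974882318765476

dn(u+v)=0.9974882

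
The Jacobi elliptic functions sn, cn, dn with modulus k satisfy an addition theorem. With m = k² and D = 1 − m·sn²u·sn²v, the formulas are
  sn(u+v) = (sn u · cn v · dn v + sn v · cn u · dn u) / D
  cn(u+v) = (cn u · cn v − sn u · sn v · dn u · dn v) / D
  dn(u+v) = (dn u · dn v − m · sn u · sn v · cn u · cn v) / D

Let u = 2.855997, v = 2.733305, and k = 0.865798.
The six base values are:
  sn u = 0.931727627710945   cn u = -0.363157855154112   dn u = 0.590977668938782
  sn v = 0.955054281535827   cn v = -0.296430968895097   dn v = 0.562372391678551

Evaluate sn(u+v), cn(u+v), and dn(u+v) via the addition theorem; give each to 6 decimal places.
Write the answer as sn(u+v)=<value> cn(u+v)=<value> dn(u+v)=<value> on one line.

m = k² = 0.749606176804
D = 1 − m·sn²u·sn²v = 0.4064364615682408
sn(u+v) = (sn u·cn v·dn v + sn v·cn u·dn u)/D = -0.3602952891923282/0.4064364615682408 = -0.8864738360385378
cn(u+v) = (cn u·cn v − sn u·sn v·dn u·dn v)/D = -0.1880901429579145/0.4064364615682408 = -0.4627787138785876
dn(u+v) = (dn u·dn v − m·sn u·sn v·cn u·cn v)/D = 0.2605421251584165/0.4064364615682408 = 0.6410402357926033

sn(u+v)=-0.886474 cn(u+v)=-0.462779 dn(u+v)=0.641040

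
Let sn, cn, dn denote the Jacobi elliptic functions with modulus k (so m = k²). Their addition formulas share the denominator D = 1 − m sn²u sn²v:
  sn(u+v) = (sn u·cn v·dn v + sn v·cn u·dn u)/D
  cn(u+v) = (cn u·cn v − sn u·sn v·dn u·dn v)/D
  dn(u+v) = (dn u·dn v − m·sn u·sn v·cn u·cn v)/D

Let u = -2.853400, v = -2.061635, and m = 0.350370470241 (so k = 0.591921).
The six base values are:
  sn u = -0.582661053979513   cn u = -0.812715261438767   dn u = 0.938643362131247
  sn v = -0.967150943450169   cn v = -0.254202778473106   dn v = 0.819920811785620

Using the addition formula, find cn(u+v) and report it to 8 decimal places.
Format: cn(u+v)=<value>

cn(u+v)=-0.25552970

m = k² = 0.350370470241
D = 1 − m·sn²u·sn²v = 0.8887377096136774
cn(u+v) = (cn u·cn v − sn u·sn v·dn u·dn v)/D = -0.2270988827234952/0.8887377096136774 = -0.2555297027085889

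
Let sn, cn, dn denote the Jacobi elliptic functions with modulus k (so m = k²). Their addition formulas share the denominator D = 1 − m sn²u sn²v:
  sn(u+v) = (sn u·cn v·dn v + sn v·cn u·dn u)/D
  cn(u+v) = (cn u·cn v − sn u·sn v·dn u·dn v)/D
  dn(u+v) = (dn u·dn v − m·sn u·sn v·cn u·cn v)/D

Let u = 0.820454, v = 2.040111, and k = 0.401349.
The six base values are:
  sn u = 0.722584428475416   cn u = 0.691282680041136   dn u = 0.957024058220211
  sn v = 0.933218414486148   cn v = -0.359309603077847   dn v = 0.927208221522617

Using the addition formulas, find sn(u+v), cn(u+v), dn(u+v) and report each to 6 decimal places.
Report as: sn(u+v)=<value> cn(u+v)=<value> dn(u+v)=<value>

sn(u+v)=0.406430 cn(u+v)=-0.913682 dn(u+v)=0.986606

m = k² = 0.161081019801
D = 1 − m·sn²u·sn²v = 0.9267532825023469
sn(u+v) = (sn u·cn v·dn v + sn v·cn u·dn u)/D = 0.3766607009775142/0.9267532825023469 = 0.4064303931683785
cn(u+v) = (cn u·cn v − sn u·sn v·dn u·dn v)/D = -0.8467575585538061/0.9267532825023469 = -0.9136817473874573
dn(u+v) = (dn u·dn v − m·sn u·sn v·cn u·cn v)/D = 0.9143405018997381/0.9267532825023469 = 0.9866061649449001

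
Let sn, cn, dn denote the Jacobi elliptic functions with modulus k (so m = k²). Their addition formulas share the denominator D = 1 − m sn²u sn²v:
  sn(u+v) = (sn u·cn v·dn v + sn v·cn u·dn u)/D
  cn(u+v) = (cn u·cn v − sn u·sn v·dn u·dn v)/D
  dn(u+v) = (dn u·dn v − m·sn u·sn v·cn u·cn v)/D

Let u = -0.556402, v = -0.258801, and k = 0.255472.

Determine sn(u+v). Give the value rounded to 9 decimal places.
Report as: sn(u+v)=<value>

sn u = -0.526639237429546, cn u = 0.8500888857052692, dn u = 0.9909079490290645
sn v = -0.2557418509895188, cn v = 0.9667451089364015, dn v = 0.9978633940443263
m = k² = 0.065265942784
D = 1 − m·sn²u·sn²v = 0.9988160955562788
sn(u+v) = (sn u·cn v·dn v + sn v·cn u·dn u)/D = -0.7234647687183512/0.9988160955562788 = -0.7243222971045797

sn(u+v)=-0.724322297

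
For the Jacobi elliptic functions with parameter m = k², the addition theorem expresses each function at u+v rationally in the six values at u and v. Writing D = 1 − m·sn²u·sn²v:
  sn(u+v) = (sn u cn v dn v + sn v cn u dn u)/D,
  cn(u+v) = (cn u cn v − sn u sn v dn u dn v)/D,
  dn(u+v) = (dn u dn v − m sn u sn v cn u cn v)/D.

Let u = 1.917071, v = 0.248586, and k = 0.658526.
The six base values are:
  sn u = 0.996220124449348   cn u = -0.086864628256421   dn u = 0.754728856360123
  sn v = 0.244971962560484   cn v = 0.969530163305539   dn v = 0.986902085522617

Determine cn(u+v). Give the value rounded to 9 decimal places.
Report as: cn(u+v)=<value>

m = k² = 0.433656492676
D = 1 − m·sn²u·sn²v = 0.9741720916190862
cn(u+v) = (cn u·cn v − sn u·sn v·dn u·dn v)/D = -0.2659939489879757/0.9741720916190862 = -0.2730461601973121

cn(u+v)=-0.273046160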